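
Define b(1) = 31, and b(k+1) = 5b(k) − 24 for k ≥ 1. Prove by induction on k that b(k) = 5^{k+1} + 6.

Base case: b(1) = 31, and 5^{1+1} + 6 = 25 + 6 = 31.
Assume b(m) = 5^{m+1} + 6 for some m ≥ 1.
Then b(m+1) = 5b(m) − 24 = 5·(5^{m+1} + 6) − 24 = 5^{m+2} + 30 − 24 = 5^{m+2} + 6.
This completes the inductive step, so b(k) = 5^{k+1} + 6 for all k ≥ 1.

b(k) = 5^{k+1} + 6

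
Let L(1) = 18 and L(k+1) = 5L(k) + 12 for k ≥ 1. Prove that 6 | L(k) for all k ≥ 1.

Base case: L(1) = 18 = 6·3, so 6 | L(1).
Assume 6 | L(j), so L(j) = 6t for some integer t.
Then L(j+1) = 5L(j) + 12 = 5·(6t) + 12 = 6(5t + 2), so 6 | L(j+1).
By induction, 6 | L(k) for all k ≥ 1.

6 | L(k)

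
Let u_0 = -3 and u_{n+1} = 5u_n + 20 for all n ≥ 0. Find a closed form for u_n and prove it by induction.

Claim: u_n = 2·5^n − 5.

Base case: u_0 = -3, and 2·5^0 − 5 = 2 − 5 = -3.
Assume u_k = 2·5^k − 5 for some k ≥ 0.
Then u_{k+1} = 5u_k + 20 = 5·(2·5^k − 5) + 20 = 10·5^k − 25 + 20 = 2·5^{k+1} − 5.
So the formula holds for k+1, and by induction u_n = 2·5^n − 5 for all n ≥ 0.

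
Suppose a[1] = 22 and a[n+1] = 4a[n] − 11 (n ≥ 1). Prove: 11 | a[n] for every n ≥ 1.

Base case: a[1] = 22 = 11·2, so 11 | a[1].
Assume 11 | a[j], so a[j] = 11t for some integer t.
Then a[j+1] = 4a[j] − 11 = 4·(11t) − 11 = 11(4t − 1), so 11 | a[j+1].
Hence 11 | a[n] for every n ≥ 1, by induction.

11 | a[n]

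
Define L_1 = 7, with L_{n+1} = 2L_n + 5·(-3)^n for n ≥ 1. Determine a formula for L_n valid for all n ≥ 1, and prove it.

Claim: L_n = 2·2^n − (-3)^n.

Base case: L_1 = 7, and 2·2^1 − (-3)^1 = 4 + 3 = 7.
Assume L_j = 2·2^j − (-3)^j for some j ≥ 1.
Then L_{j+1} = 2L_j + 5·(-3)^j = 2·(2·2^j − (-3)^j) + 5·(-3)^j = 2·2^{j+1} − 2·(-3)^j + 5·(-3)^j = 2·2^{j+1} + 3·(-3)^j = 2·2^{j+1} − (-3)^{j+1}.
Hence L_n = 2·2^n − (-3)^n for every n ≥ 1, by induction.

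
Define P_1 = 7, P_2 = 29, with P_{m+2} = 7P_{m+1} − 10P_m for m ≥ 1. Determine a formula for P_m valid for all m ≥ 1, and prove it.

Claim: P_m = 2^m + 5^m.

Base cases: P_1 = 7 and 2^1 + 5^1 = 7; P_2 = 29 and 2^2 + 5^2 = 29.
Assume P_j = 2^j + 5^j for all 1 ≤ j ≤ r, where r ≥ 2.
Then P_{r+1} = 7P_r − 10P_{r−1} = 7·(2^r + 5^r) − 10·(2^{r−1} + 5^{r−1}) = (7·2 − 10)2^{r−1} + (7·5 − 10)5^{r−1} = 4·2^{r−1} + 25·5^{r−1} = 2^{r+1} + 5^{r+1}.
Hence P_m = 2^m + 5^m for every m ≥ 1, by strong induction.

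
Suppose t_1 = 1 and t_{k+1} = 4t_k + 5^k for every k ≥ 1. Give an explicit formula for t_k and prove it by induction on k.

Claim: t_k = -4^k + 5^k.

Base case: t_1 = 1, and -4^1 + 5^1 = -4 + 5 = 1.
Assume t_j = -4^j + 5^j for some j ≥ 1.
Then t_{j+1} = 4t_j + 5^j = 4·(-4^j + 5^j) + 5^j = -4^{j+1} + 4·5^j + 5^j = -4^{j+1} + 5·5^j = -4^{j+1} + 5^{j+1}.
By induction, t_k = -4^k + 5^k for all k ≥ 1.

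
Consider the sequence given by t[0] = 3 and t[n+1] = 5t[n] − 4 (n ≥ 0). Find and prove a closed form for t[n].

Claim: t[n] = 2·5^n + 1.

Base case: t[0] = 3, and 2·5^0 + 1 = 2 + 1 = 3.
Assume t[r] = 2·5^r + 1 for some r ≥ 0.
Then t[r+1] = 5t[r] − 4 = 5·(2·5^r + 1) − 4 = 10·5^r + 5 − 4 = 2·5^{r+1} + 1.
Hence t[n] = 2·5^n + 1 for every n ≥ 0, by induction.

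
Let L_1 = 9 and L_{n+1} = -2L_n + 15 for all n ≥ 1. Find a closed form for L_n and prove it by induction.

Claim: L_n = -2·(-2)^n + 5.

Base case: L_1 = 9, and -2·(-2)^1 + 5 = 4 + 5 = 9.
Assume L_m = -2·(-2)^m + 5 for some m ≥ 1.
Then L_{m+1} = -2L_m + 15 = -2·(-2·(-2)^m + 5) + 15 = 4·(-2)^m − 10 + 15 = -2·(-2)^{m+1} + 5.
So the formula holds for m+1, and by induction L_n = -2·(-2)^n + 5 for all n ≥ 1.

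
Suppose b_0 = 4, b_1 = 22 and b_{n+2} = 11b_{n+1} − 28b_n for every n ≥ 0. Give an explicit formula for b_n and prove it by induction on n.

Claim: b_n = 2·7^n + 2·4^n.

Base cases: b_0 = 4 and 2·7^0 + 2·4^0 = 4; b_1 = 22 and 2·7^1 + 2·4^1 = 22.
Assume b_j = 2·7^j + 2·4^j for all 0 ≤ j ≤ m, where m ≥ 1.
Then b_{m+1} = 11b_m − 28b_{m−1} = 11·(2·7^m + 2·4^m) − 28·(2·7^{m−1} + 2·4^{m−1}) = 2·(11·7 − 28)7^{m−1} + 2·(11·4 − 28)4^{m−1} = 98·7^{m−1} + 32·4^{m−1} = 2·7^{m+1} + 2·4^{m+1}.
This completes the inductive step, so b_n = 2·7^n + 2·4^n for all n ≥ 0.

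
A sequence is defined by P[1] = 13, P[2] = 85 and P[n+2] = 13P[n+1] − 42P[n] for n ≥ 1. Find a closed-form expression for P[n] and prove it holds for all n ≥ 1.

Claim: P[n] = 6^n + 7^n.

Base cases: P[1] = 13 and 6^1 + 7^1 = 13; P[2] = 85 and 6^2 + 7^2 = 85.
Assume P[j] = 6^j + 7^j for all 1 ≤ j ≤ r, where r ≥ 2.
Then P[r+1] = 13P[r] − 42P[r−1] = 13·(6^r + 7^r) − 42·(6^{r−1} + 7^{r−1}) = (13·6 − 42)6^{r−1} + (13·7 − 42)7^{r−1} = 36·6^{r−1} + 49·7^{r−1} = 6^{r+1} + 7^{r+1}.
By strong induction, P[n] = 6^n + 7^n for all n ≥ 1.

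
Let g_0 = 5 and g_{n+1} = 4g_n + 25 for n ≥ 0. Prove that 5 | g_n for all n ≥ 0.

Base case: g_0 = 5 = 5·1, so 5 | g_0.
Assume 5 | g_r, so g_r = 5t for some integer t.
Then g_{r+1} = 4g_r + 25 = 4·(5t) + 25 = 5(4t + 5), so 5 | g_{r+1}.
So the property holds for r+1, and by induction 5 | g_n for all n ≥ 0.

5 | g_n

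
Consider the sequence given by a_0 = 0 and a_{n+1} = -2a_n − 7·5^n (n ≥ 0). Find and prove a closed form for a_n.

Claim: a_n = (-2)^n − 5^n.

Base case: a_0 = 0, and (-2)^0 − 5^0 = 1 − 1 = 0.
Assume a_k = (-2)^k − 5^k for some k ≥ 0.
Then a_{k+1} = -2a_k − 7·5^k = -2·((-2)^k − 5^k) − 7·5^k = (-2)^{k+1} + 2·5^k − 7·5^k = (-2)^{k+1} − 5·5^k = (-2)^{k+1} − 5^{k+1}.
By induction, a_n = (-2)^n − 5^n for all n ≥ 0.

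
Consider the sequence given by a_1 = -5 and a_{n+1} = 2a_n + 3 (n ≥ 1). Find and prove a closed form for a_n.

Claim: a_n = -2^n − 3.

Base case: a_1 = -5, and -2^1 − 3 = -2 − 3 = -5.
Assume a_k = -2^k − 3 for some k ≥ 1.
Then a_{k+1} = 2a_k + 3 = 2·(-2^k − 3) + 3 = -2^{k+1} − 6 + 3 = -2^{k+1} − 3.
By induction, a_n = -2^n − 3 for all n ≥ 1.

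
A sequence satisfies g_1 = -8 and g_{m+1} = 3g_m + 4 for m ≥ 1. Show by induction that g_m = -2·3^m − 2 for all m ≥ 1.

Base case: g_1 = -8, and -2·3^1 − 2 = -6 − 2 = -8.
Assume g_j = -2·3^j − 2 for some j ≥ 1.
Then g_{j+1} = 3g_j + 4 = 3·(-2·3^j − 2) + 4 = -6·3^j − 6 + 4 = -2·3^{j+1} − 2.
Hence g_m = -2·3^m − 2 for every m ≥ 1, by induction.

g_m = -2·3^m − 2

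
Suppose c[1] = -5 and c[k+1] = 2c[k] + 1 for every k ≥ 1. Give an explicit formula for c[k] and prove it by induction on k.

Claim: c[k] = -2^{k+1} − 1.

Base case: c[1] = -5, and -2^{1+1} − 1 = -4 − 1 = -5.
Assume c[r] = -2^{r+1} − 1 for some r ≥ 1.
Then c[r+1] = 2c[r] + 1 = 2·(-2^{r+1} − 1) + 1 = -2^{r+2} − 2 + 1 = -2^{r+2} − 1.
Hence c[k] = -2^{k+1} − 1 for every k ≥ 1, by induction.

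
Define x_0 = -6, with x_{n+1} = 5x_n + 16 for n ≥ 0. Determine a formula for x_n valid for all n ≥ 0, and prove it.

Claim: x_n = -2·5^n − 4.

Base case: x_0 = -6, and -2·5^0 − 4 = -2 − 4 = -6.
Assume x_r = -2·5^r − 4 for some r ≥ 0.
Then x_{r+1} = 5x_r + 16 = 5·(-2·5^r − 4) + 16 = -10·5^r − 20 + 16 = -2·5^{r+1} − 4.
By induction, x_n = -2·5^n − 4 for all n ≥ 0.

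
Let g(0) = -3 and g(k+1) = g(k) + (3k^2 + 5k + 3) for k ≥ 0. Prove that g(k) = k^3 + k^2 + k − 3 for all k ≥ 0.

Base case: g(0) = -3, and 0^3 + 0^2 + 0 − 3 = -3.
Assume g(r) = r^3 + r^2 + r − 3.
Then g(r+1) = g(r) + (3r^2 + 5r + 3) = (r^3 + r^2 + r − 3) + (3r^2 + 5r + 3) = r^3 + 4r^2 + 6r,
and (r+1)^3 + (r+1)^2 + (r+1) − 3 = r^3 + 4r^2 + 6r.
This completes the inductive step, so g(k) = k^3 + k^2 + k − 3 for all k ≥ 0.

g(k) = k^3 + k^2 + k − 3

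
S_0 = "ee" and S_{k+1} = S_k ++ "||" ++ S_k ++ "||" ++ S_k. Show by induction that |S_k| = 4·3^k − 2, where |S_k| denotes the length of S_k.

Base case: |S_0| = 2, and 4·3^0 − 2 = 2.
Assume |S_r| = 4·3^r − 2.
Then |S_{r+1}| = 3|S_r| + 4 = 3(4·3^r − 2) + 4 = 4·3^{r+1} − 6 + 4 = 4·3^{r+1} − 2.
This completes the inductive step, so |S_k| = 4·3^k − 2 for all k ≥ 0.

|S_k| = 4·3^k − 2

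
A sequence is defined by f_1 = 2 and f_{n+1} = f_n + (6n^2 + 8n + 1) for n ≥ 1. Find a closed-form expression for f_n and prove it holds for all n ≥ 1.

Claim: f_n = 2n^3 + n^2 − 2n + 1.

Base case: f_1 = 2, and 2·1^3 + 1^2 − 2·1 + 1 = 2.
Assume f_j = 2j^3 + j^2 − 2j + 1.
Then f_{j+1} = f_j + (6j^2 + 8j + 1) = (2j^3 + j^2 − 2j + 1) + (6j^2 + 8j + 1) = 2j^3 + 7j^2 + 6j + 2,
and 2·(j+1)^3 + (j+1)^2 − 2·(j+1) + 1 = 2j^3 + 7j^2 + 6j + 2.
Hence f_n = 2n^3 + n^2 − 2n + 1 for every n ≥ 1, by induction.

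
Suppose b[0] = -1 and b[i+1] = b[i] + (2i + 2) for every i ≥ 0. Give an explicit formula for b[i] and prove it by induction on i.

Claim: b[i] = i^2 + i − 1.

Base case: b[0] = -1, and 0^2 + 0 − 1 = -1.
Assume b[r] = r^2 + r − 1.
Then b[r+1] = b[r] + (2r + 2) = (r^2 + r − 1) + (2r + 2) = r^2 + 3r + 1,
and (r+1)^2 + (r+1) − 1 = r^2 + 3r + 1.
This completes the inductive step, so b[i] = i^2 + i − 1 for all i ≥ 0.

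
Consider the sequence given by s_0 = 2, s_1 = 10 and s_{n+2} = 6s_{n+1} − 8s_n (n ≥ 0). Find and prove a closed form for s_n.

Claim: s_n = 3·4^n − 2^n.

Base cases: s_0 = 2 and 3·4^0 − 2^0 = 2; s_1 = 10 and 3·4^1 − 2^1 = 10.
Assume s_i = 3·4^i − 2^i for all 0 ≤ i ≤ j, where j ≥ 1.
Then s_{j+1} = 6s_j − 8s_{j−1} = 6·(3·4^j − 2^j) − 8·(3·4^{j−1} − 2^{j−1}) = 3·(6·4 − 8)4^{j−1} − (6·2 − 8)2^{j−1} = 48·4^{j−1} − 4·2^{j−1} = 3·4^{j+1} − 2^{j+1}.
So the formula holds for j+1, and by strong induction s_n = 3·4^n − 2^n for all n ≥ 0.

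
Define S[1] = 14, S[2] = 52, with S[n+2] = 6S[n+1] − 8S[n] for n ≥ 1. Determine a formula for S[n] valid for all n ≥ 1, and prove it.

Claim: S[n] = 3·4^n + 2^n.

Base cases: S[1] = 14 and 3·4^1 + 2^1 = 14; S[2] = 52 and 3·4^2 + 2^2 = 52.
Assume S[i] = 3·4^i + 2^i for all 1 ≤ i ≤ j, where j ≥ 2.
Then S[j+1] = 6S[j] − 8S[j−1] = 6·(3·4^j + 2^j) − 8·(3·4^{j−1} + 2^{j−1}) = 3·(6·4 − 8)4^{j−1} + (6·2 − 8)2^{j−1} = 48·4^{j−1} + 4·2^{j−1} = 3·4^{j+1} + 2^{j+1}.
This completes the inductive step, so S[n] = 3·4^n + 2^n for all n ≥ 1.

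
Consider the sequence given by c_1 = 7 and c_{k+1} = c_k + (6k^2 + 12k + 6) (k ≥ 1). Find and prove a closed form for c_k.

Claim: c_k = 2k^3 + 3k^2 + k + 1.

Base case: c_1 = 7, and 2·1^3 + 3·1^2 + 1 + 1 = 7.
Assume c_r = 2r^3 + 3r^2 + r + 1.
Then c_{r+1} = c_r + (6r^2 + 12r + 6) = (2r^3 + 3r^2 + r + 1) + (6r^2 + 12r + 6) = 2r^3 + 9r^2 + 13r + 7,
and 2·(r+1)^3 + 3·(r+1)^2 + (r+1) + 1 = 2r^3 + 9r^2 + 13r + 7.
By induction, c_k = 2k^3 + 3k^2 + k + 1 for all k ≥ 1.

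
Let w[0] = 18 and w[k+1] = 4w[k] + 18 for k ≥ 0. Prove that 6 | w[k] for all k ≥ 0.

Base case: w[0] = 18 = 6·3, so 6 | w[0].
Assume 6 | w[r], so w[r] = 6t for some integer t.
Then w[r+1] = 4w[r] + 18 = 4·(6t) + 18 = 6(4t + 3), so 6 | w[r+1].
This completes the inductive step, so 6 | w[k] for all k ≥ 0.

6 | w[k]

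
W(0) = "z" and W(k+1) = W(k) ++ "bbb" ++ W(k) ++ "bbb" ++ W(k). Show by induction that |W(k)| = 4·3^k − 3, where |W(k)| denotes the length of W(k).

Base case: |W(0)| = 1, and 4·3^0 − 3 = 1.
Assume |W(r)| = 4·3^r − 3.
Then |W(r+1)| = 3|W(r)| + 6 = 3(4·3^r − 3) + 6 = 4·3^{r+1} − 9 + 6 = 4·3^{r+1} − 3.
Hence |W(k)| = 4·3^k − 3 for every k ≥ 0, by induction.

|W(k)| = 4·3^k − 3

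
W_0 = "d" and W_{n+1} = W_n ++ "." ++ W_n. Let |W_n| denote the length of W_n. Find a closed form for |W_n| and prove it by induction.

Claim: |W_n| = 2^{n+1} − 1.

Base case: |W_0| = 1, and 2^{0+1} − 1 = 1.
Assume |W_j| = 2^{j+1} − 1.
Then |W_{j+1}| = |W_j| + 1 + |W_j| = 2|W_j| + 1 = 2(2^{j+1} − 1) + 1 = 2^{j+2} − 2 + 1 = 2^{j+2} − 1.
By induction, |W_n| = 2^{n+1} − 1 for all n ≥ 0.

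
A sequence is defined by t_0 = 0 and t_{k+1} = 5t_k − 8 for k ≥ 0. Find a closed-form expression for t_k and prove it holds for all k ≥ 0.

Claim: t_k = -2·5^k + 2.

Base case: t_0 = 0, and -2·5^0 + 2 = -2 + 2 = 0.
Assume t_m = -2·5^m + 2 for some m ≥ 0.
Then t_{m+1} = 5t_m − 8 = 5·(-2·5^m + 2) − 8 = -10·5^m + 10 − 8 = -2·5^{m+1} + 2.
By induction, t_k = -2·5^k + 2 for all k ≥ 0.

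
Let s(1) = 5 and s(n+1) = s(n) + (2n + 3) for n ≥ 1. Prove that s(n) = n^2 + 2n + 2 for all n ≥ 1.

Base case: s(1) = 5, and 1^2 + 2·1 + 2 = 5.
Assume s(j) = j^2 + 2j + 2.
Then s(j+1) = s(j) + (2j + 3) = (j^2 + 2j + 2) + (2j + 3) = j^2 + 4j + 5,
and (j+1)^2 + 2·(j+1) + 2 = j^2 + 4j + 5.
This completes the inductive step, so s(n) = n^2 + 2n + 2 for all n ≥ 1.

s(n) = n^2 + 2n + 2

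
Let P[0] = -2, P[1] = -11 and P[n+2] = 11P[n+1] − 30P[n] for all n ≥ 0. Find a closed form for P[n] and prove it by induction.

Claim: P[n] = -5^n − 6^n.

Base cases: P[0] = -2 and -5^0 − 6^0 = -2; P[1] = -11 and -5^1 − 6^1 = -11.
Assume P[j] = -5^j − 6^j for all 0 ≤ j ≤ m, where m ≥ 1.
Then P[m+1] = 11P[m] − 30P[m−1] = 11·(-5^m − 6^m) − 30·(-5^{m−1} − 6^{m−1}) = -(11·5 − 30)5^{m−1} − (11·6 − 30)6^{m−1} = -25·5^{m−1} − 36·6^{m−1} = -5^{m+1} − 6^{m+1}.
Hence P[n] = -5^n − 6^n for every n ≥ 0, by strong induction.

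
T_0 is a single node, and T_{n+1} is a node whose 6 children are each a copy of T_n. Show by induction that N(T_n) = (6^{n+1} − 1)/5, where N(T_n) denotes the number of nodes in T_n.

Base case: N(T_0) = 1, and (6^{0+1} − 1)/5 = 1.
Assume N(T_k) = (6^{k+1} − 1)/5.
Then N(T_{k+1}) = 1 + 6N(T_k) = 1 + 6·(6^{k+1} − 1)/5 = 1 + (6^{k+2} − 6)/5 = (5 + 6^{k+2} − 6)/5 = (6^{k+2} − 1)/5.
Hence N(T_n) = (6^{n+1} − 1)/5 for every n ≥ 0, by induction.

N(T_n) = (6^{n+1} − 1)/5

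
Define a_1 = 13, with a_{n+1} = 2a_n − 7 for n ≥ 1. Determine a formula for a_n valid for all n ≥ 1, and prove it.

Claim: a_n = 3·2^n + 7.

Base case: a_1 = 13, and 3·2^1 + 7 = 6 + 7 = 13.
Assume a_m = 3·2^m + 7 for some m ≥ 1.
Then a_{m+1} = 2a_m − 7 = 2·(3·2^m + 7) − 7 = 6·2^m + 14 − 7 = 3·2^{m+1} + 7.
Hence a_n = 3·2^n + 7 for every n ≥ 1, by induction.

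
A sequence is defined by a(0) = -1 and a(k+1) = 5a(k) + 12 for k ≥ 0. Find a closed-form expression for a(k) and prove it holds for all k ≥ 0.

Claim: a(k) = 2·5^k − 3.

Base case: a(0) = -1, and 2·5^0 − 3 = 2 − 3 = -1.
Assume a(m) = 2·5^m − 3 for some m ≥ 0.
Then a(m+1) = 5a(m) + 12 = 5·(2·5^m − 3) + 12 = 10·5^m − 15 + 12 = 2·5^{m+1} − 3.
So the formula holds for m+1, and by induction a(k) = 2·5^k − 3 for all k ≥ 0.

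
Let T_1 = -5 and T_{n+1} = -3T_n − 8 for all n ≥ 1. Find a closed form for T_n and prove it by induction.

Claim: T_n = (-3)^n − 2.

Base case: T_1 = -5, and (-3)^1 − 2 = -3 − 2 = -5.
Assume T_j = (-3)^j − 2 for some j ≥ 1.
Then T_{j+1} = -3T_j − 8 = -3·((-3)^j − 2) − 8 = -3·(-3)^j + 6 − 8 = (-3)^{j+1} − 2.
By induction, T_n = (-3)^n − 2 for all n ≥ 1.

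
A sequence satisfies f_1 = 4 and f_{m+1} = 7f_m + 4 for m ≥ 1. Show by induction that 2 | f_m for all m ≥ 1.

Base case: f_1 = 4 = 2·2, so 2 | f_1.
Assume 2 | f_k, so f_k = 2t for some integer t.
Then f_{k+1} = 7f_k + 4 = 7·(2t) + 4 = 2(7t + 2), so 2 | f_{k+1}.
So the property holds for k+1, and by induction 2 | f_m for all m ≥ 1.

2 | f_m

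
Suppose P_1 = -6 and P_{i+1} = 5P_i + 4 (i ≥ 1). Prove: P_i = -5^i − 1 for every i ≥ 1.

Base case: P_1 = -6, and -5^1 − 1 = -5 − 1 = -6.
Assume P_k = -5^k − 1 for some k ≥ 1.
Then P_{k+1} = 5P_k + 4 = 5·(-5^k − 1) + 4 = -5^{k+1} − 5 + 4 = -5^{k+1} − 1.
Hence P_i = -5^i − 1 for every i ≥ 1, by induction.

P_i = -5^i − 1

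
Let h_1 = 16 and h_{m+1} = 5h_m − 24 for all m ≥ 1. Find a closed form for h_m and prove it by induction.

Claim: h_m = 2·5^m + 6.

Base case: h_1 = 16, and 2·5^1 + 6 = 10 + 6 = 16.
Assume h_k = 2·5^k + 6 for some k ≥ 1.
Then h_{k+1} = 5h_k − 24 = 5·(2·5^k + 6) − 24 = 10·5^k + 30 − 24 = 2·5^{k+1} + 6.
So the formula holds for k+1, and by induction h_m = 2·5^m + 6 for all m ≥ 1.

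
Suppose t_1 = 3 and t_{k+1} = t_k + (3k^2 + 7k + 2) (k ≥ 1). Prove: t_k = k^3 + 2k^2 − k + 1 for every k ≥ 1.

Base case: t_1 = 3, and 1^3 + 2·1^2 − 1 + 1 = 3.
Assume t_j = j^3 + 2j^2 − j + 1.
Then t_{j+1} = t_j + (3j^2 + 7j + 2) = (j^3 + 2j^2 − j + 1) + (3j^2 + 7j + 2) = j^3 + 5j^2 + 6j + 3,
and (j+1)^3 + 2·(j+1)^2 − (j+1) + 1 = j^3 + 5j^2 + 6j + 3.
Hence t_k = k^3 + 2k^2 − k + 1 for every k ≥ 1, by induction.

t_k = k^3 + 2k^2 − k + 1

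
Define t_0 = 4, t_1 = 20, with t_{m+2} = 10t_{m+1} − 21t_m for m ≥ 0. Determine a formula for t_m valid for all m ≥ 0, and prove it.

Claim: t_m = 2·3^m + 2·7^m.

Base cases: t_0 = 4 and 2·3^0 + 2·7^0 = 4; t_1 = 20 and 2·3^1 + 2·7^1 = 20.
Assume t_j = 2·3^j + 2·7^j for all 0 ≤ j ≤ r, where r ≥ 1.
Then t_{r+1} = 10t_r − 21t_{r−1} = 10·(2·3^r + 2·7^r) − 21·(2·3^{r−1} + 2·7^{r−1}) = 2·(10·3 − 21)3^{r−1} + 2·(10·7 − 21)7^{r−1} = 18·3^{r−1} + 98·7^{r−1} = 2·3^{r+1} + 2·7^{r+1}.
By strong induction, t_m = 2·3^m + 2·7^m for all m ≥ 0.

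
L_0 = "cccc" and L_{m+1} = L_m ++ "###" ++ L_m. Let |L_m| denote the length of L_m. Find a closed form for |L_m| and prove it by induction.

Claim: |L_m| = 7·2^m − 3.

Base case: |L_0| = 4, and 7·2^0 − 3 = 4.
Assume |L_r| = 7·2^r − 3.
Then |L_{r+1}| = |L_r| + 3 + |L_r| = 2|L_r| + 3 = 2(7·2^r − 3) + 3 = 7·2^{r+1} − 6 + 3 = 7·2^{r+1} − 3.
This completes the inductive step, so |L_m| = 7·2^m − 3 for all m ≥ 0.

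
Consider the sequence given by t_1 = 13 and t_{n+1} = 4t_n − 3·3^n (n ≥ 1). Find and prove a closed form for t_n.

Claim: t_n = 4^n + 3·3^n.

Base case: t_1 = 13, and 4^1 + 3·3^1 = 4 + 9 = 13.
Assume t_k = 4^k + 3·3^k for some k ≥ 1.
Then t_{k+1} = 4t_k − 3·3^k = 4·(4^k + 3·3^k) − 3·3^k = 4^{k+1} + 12·3^k − 3·3^k = 4^{k+1} + 9·3^k = 4^{k+1} + 3·3^{k+1}.
This completes the inductive step, so t_n = 4^n + 3·3^n for all n ≥ 1.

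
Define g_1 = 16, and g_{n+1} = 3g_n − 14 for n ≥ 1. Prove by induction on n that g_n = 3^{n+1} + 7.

Base case: g_1 = 16, and 3^{1+1} + 7 = 9 + 7 = 16.
Assume g_m = 3^{m+1} + 7 for some m ≥ 1.
Then g_{m+1} = 3g_m − 14 = 3·(3^{m+1} + 7) − 14 = 3^{m+2} + 21 − 14 = 3^{m+2} + 7.
Hence g_n = 3^{n+1} + 7 for every n ≥ 1, by induction.

g_n = 3^{n+1} + 7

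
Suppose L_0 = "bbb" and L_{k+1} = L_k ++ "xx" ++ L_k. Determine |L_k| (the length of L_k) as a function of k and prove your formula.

Claim: |L_k| = 5·2^k − 2.

Base case: |L_0| = 3, and 5·2^0 − 2 = 3.
Assume |L_r| = 5·2^r − 2.
Then |L_{r+1}| = |L_r| + 2 + |L_r| = 2|L_r| + 2 = 2(5·2^r − 2) + 2 = 5·2^{r+1} − 4 + 2 = 5·2^{r+1} − 2.
By induction, |L_k| = 5·2^k − 2 for all k ≥ 0.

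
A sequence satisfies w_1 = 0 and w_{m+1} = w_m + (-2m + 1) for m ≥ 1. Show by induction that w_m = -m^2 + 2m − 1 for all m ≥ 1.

Base case: w_1 = 0, and -1^2 + 2·1 − 1 = 0.
Assume w_r = -r^2 + 2r − 1.
Then w_{r+1} = w_r + (-2r + 1) = (-r^2 + 2r − 1) + (-2r + 1) = -r^2,
and -(r+1)^2 + 2·(r+1) − 1 = -r^2.
Hence w_m = -m^2 + 2m − 1 for every m ≥ 1, by induction.

w_m = -m^2 + 2m − 1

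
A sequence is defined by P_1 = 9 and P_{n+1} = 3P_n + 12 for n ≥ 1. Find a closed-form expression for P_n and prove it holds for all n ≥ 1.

Claim: P_n = 5·3^n − 6.

Base case: P_1 = 9, and 5·3^1 − 6 = 15 − 6 = 9.
Assume P_m = 5·3^m − 6 for some m ≥ 1.
Then P_{m+1} = 3P_m + 12 = 3·(5·3^m − 6) + 12 = 15·3^m − 18 + 12 = 5·3^{m+1} − 6.
By induction, P_n = 5·3^n − 6 for all n ≥ 1.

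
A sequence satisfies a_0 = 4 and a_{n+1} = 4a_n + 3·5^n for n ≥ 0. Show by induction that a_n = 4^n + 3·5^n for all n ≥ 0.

Base case: a_0 = 4, and 4^0 + 3·5^0 = 1 + 3 = 4.
Assume a_k = 4^k + 3·5^k for some k ≥ 0.
Then a_{k+1} = 4a_k + 3·5^k = 4·(4^k + 3·5^k) + 3·5^k = 4^{k+1} + 12·5^k + 3·5^k = 4^{k+1} + 15·5^k = 4^{k+1} + 3·5^{k+1}.
So the formula holds for k+1, and by induction a_n = 4^n + 3·5^n for all n ≥ 0.

a_n = 4^n + 3·5^n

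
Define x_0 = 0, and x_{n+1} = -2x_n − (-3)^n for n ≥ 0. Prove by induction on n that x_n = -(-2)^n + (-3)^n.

Base case: x_0 = 0, and -(-2)^0 + (-3)^0 = -1 + 1 = 0.
Assume x_j = -(-2)^j + (-3)^j for some j ≥ 0.
Then x_{j+1} = -2x_j − (-3)^j = -2·(-(-2)^j + (-3)^j) − (-3)^j = -(-2)^{j+1} − 2·(-3)^j − (-3)^j = -(-2)^{j+1} − 3·(-3)^j = -(-2)^{j+1} + (-3)^{j+1}.
By induction, x_n = -(-2)^n + (-3)^n for all n ≥ 0.

x_n = -(-2)^n + (-3)^n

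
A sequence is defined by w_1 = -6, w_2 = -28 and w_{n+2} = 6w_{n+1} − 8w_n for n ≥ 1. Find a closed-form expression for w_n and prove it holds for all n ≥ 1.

Claim: w_n = 2^n − 2·4^n.

Base cases: w_1 = -6 and 2^1 − 2·4^1 = -6; w_2 = -28 and 2^2 − 2·4^2 = -28.
Assume w_j = 2^j − 2·4^j for all 1 ≤ j ≤ r, where r ≥ 2.
Then w_{r+1} = 6w_r − 8w_{r−1} = 6·(2^r − 2·4^r) − 8·(2^{r−1} − 2·4^{r−1}) = (6·2 − 8)2^{r−1} − 2·(6·4 − 8)4^{r−1} = 4·2^{r−1} − 32·4^{r−1} = 2^{r+1} − 2·4^{r+1}.
By strong induction, w_n = 2^n − 2·4^n for all n ≥ 1.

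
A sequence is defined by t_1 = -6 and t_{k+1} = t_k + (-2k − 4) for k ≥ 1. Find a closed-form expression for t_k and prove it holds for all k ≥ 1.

Claim: t_k = -k^2 − 3k − 2.

Base case: t_1 = -6, and -1^2 − 3·1 − 2 = -6.
Assume t_r = -r^2 − 3r − 2.
Then t_{r+1} = t_r + (-2r − 4) = (-r^2 − 3r − 2) + (-2r − 4) = -r^2 − 5r − 6,
and -(r+1)^2 − 3·(r+1) − 2 = -r^2 − 5r − 6.
This completes the inductive step, so t_k = -k^2 − 3k − 2 for all k ≥ 1.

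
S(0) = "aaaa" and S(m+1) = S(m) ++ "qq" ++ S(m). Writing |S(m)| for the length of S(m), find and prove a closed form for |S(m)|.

Claim: |S(m)| = 6·2^m − 2.

Base case: |S(0)| = 4, and 6·2^0 − 2 = 4.
Assume |S(r)| = 6·2^r − 2.
Then |S(r+1)| = |S(r)| + 2 + |S(r)| = 2|S(r)| + 2 = 2(6·2^r − 2) + 2 = 6·2^{r+1} − 4 + 2 = 6·2^{r+1} − 2.
Hence |S(m)| = 6·2^m − 2 for every m ≥ 0, by induction.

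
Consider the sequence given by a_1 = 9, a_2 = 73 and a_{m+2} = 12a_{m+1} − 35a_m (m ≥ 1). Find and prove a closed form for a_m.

Claim: a_m = -5^m + 2·7^m.

Base cases: a_1 = 9 and -5^1 + 2·7^1 = 9; a_2 = 73 and -5^2 + 2·7^2 = 73.
Assume a_j = -5^j + 2·7^j for all 1 ≤ j ≤ r, where r ≥ 2.
Then a_{r+1} = 12a_r − 35a_{r−1} = 12·(-5^r + 2·7^r) − 35·(-5^{r−1} + 2·7^{r−1}) = -(12·5 − 35)5^{r−1} + 2·(12·7 − 35)7^{r−1} = -25·5^{r−1} + 98·7^{r−1} = -5^{r+1} + 2·7^{r+1}.
This completes the inductive step, so a_m = -5^m + 2·7^m for all m ≥ 1.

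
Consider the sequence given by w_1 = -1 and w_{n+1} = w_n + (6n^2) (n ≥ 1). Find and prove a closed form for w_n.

Claim: w_n = 2n^3 − 3n^2 + n − 1.

Base case: w_1 = -1, and 2·1^3 − 3·1^2 + 1 − 1 = -1.
Assume w_m = 2m^3 − 3m^2 + m − 1.
Then w_{m+1} = w_m + (6m^2) = (2m^3 − 3m^2 + m − 1) + (6m^2) = 2m^3 + 3m^2 + m − 1,
and 2·(m+1)^3 − 3·(m+1)^2 + (m+1) − 1 = 2m^3 + 3m^2 + m − 1.
By induction, w_n = 2n^3 − 3n^2 + n − 1 for all n ≥ 1.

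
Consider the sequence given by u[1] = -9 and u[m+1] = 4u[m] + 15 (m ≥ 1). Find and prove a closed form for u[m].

Claim: u[m] = -4^m − 5.

Base case: u[1] = -9, and -4^1 − 5 = -4 − 5 = -9.
Assume u[r] = -4^r − 5 for some r ≥ 1.
Then u[r+1] = 4u[r] + 15 = 4·(-4^r − 5) + 15 = -4^{r+1} − 20 + 15 = -4^{r+1} − 5.
So the formula holds for r+1, and by induction u[m] = -4^m − 5 for all m ≥ 1.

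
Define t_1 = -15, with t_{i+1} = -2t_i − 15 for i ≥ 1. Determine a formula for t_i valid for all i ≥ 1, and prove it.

Claim: t_i = 5·(-2)^i − 5.

Base case: t_1 = -15, and 5·(-2)^1 − 5 = -10 − 5 = -15.
Assume t_k = 5·(-2)^k − 5 for some k ≥ 1.
Then t_{k+1} = -2t_k − 15 = -2·(5·(-2)^k − 5) − 15 = -10·(-2)^k + 10 − 15 = 5·(-2)^{k+1} − 5.
This completes the inductive step, so t_i = 5·(-2)^i − 5 for all i ≥ 1.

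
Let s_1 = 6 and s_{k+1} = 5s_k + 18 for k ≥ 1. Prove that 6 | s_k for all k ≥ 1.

Base case: s_1 = 6 = 6·1, so 6 | s_1.
Assume 6 | s_j, so s_j = 6t for some integer t.
Then s_{j+1} = 5s_j + 18 = 5·(6t) + 18 = 6(5t + 3), so 6 | s_{j+1}.
Hence 6 | s_k for every k ≥ 1, by induction.

6 | s_k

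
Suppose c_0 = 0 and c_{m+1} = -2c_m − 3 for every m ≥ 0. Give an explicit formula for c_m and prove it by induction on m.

Claim: c_m = (-2)^m − 1.

Base case: c_0 = 0, and (-2)^0 − 1 = 1 − 1 = 0.
Assume c_k = (-2)^k − 1 for some k ≥ 0.
Then c_{k+1} = -2c_k − 3 = -2·((-2)^k − 1) − 3 = -2·(-2)^k + 2 − 3 = (-2)^{k+1} − 1.
This completes the inductive step, so c_m = (-2)^m − 1 for all m ≥ 0.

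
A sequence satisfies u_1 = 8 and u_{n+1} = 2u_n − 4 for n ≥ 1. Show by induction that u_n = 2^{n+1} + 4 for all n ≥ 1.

Base case: u_1 = 8, and 2^{1+1} + 4 = 4 + 4 = 8.
Assume u_r = 2^{r+1} + 4 for some r ≥ 1.
Then u_{r+1} = 2u_r − 4 = 2·(2^{r+1} + 4) − 4 = 2^{r+2} + 8 − 4 = 2^{r+2} + 4.
So the formula holds for r+1, and by induction u_n = 2^{n+1} + 4 for all n ≥ 1.

u_n = 2^{n+1} + 4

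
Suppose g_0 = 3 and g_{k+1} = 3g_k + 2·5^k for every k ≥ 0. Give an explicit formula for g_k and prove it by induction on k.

Claim: g_k = 2·3^k + 5^k.

Base case: g_0 = 3, and 2·3^0 + 5^0 = 2 + 1 = 3.
Assume g_r = 2·3^r + 5^r for some r ≥ 0.
Then g_{r+1} = 3g_r + 2·5^r = 3·(2·3^r + 5^r) + 2·5^r = 2·3^{r+1} + 3·5^r + 2·5^r = 2·3^{r+1} + 5·5^r = 2·3^{r+1} + 5^{r+1}.
This completes the inductive step, so g_k = 2·3^k + 5^k for all k ≥ 0.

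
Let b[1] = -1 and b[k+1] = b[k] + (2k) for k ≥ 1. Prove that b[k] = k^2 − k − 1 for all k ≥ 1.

Base case: b[1] = -1, and 1^2 − 1 − 1 = -1.
Assume b[j] = j^2 − j − 1.
Then b[j+1] = b[j] + (2j) = (j^2 − j − 1) + (2j) = j^2 + j − 1,
and (j+1)^2 − (j+1) − 1 = j^2 + j − 1.
This completes the inductive step, so b[k] = k^2 − k − 1 for all k ≥ 1.

b[k] = k^2 − k − 1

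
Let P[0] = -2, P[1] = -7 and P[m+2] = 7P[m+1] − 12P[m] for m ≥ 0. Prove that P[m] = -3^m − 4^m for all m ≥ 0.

Base cases: P[0] = -2 and -3^0 − 4^0 = -2; P[1] = -7 and -3^1 − 4^1 = -7.
Assume P[j] = -3^j − 4^j for all 0 ≤ j ≤ k, where k ≥ 1.
Then P[k+1] = 7P[k] − 12P[k−1] = 7·(-3^k − 4^k) − 12·(-3^{k−1} − 4^{k−1}) = -(7·3 − 12)3^{k−1} − (7·4 − 12)4^{k−1} = -9·3^{k−1} − 16·4^{k−1} = -3^{k+1} − 4^{k+1}.
This completes the inductive step, so P[m] = -3^m − 4^m for all m ≥ 0.

P[m] = -3^m − 4^m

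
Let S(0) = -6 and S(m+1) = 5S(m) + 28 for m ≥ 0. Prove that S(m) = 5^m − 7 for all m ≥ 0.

Base case: S(0) = -6, and 5^0 − 7 = 1 − 7 = -6.
Assume S(k) = 5^k − 7 for some k ≥ 0.
Then S(k+1) = 5S(k) + 28 = 5·(5^k − 7) + 28 = 5^{k+1} − 35 + 28 = 5^{k+1} − 7.
By induction, S(m) = 5^m − 7 for all m ≥ 0.

S(m) = 5^m − 7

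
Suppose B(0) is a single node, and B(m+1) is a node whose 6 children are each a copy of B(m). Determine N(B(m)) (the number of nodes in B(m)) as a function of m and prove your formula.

Claim: N(B(m)) = (6^{m+1} − 1)/5.

Base case: N(B(0)) = 1, and (6^{0+1} − 1)/5 = 1.
Assume N(B(r)) = (6^{r+1} − 1)/5.
Then N(B(r+1)) = 1 + 6N(B(r)) = 1 + 6·(6^{r+1} − 1)/5 = 1 + (6^{r+2} − 6)/5 = (5 + 6^{r+2} − 6)/5 = (6^{r+2} − 1)/5.
So the formula holds for r+1, and by induction N(B(m)) = (6^{m+1} − 1)/5 for all m ≥ 0.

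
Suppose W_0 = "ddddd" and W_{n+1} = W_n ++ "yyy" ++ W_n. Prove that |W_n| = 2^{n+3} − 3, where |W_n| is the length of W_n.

Base case: |W_0| = 5, and 2^{0+3} − 3 = 5.
Assume |W_k| = 2^{k+3} − 3.
Then |W_{k+1}| = |W_k| + 3 + |W_k| = 2|W_k| + 3 = 2(2^{k+3} − 3) + 3 = 2^{k+1+3} − 6 + 3 = 2^{k+1+3} − 3.
So the formula holds for k+1, and by induction |W_n| = 2^{n+3} − 3 for all n ≥ 0.

|W_n| = 2^{n+3} − 3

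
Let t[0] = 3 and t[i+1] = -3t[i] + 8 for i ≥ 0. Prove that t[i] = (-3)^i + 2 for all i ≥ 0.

Base case: t[0] = 3, and (-3)^0 + 2 = 1 + 2 = 3.
Assume t[j] = (-3)^j + 2 for some j ≥ 0.
Then t[j+1] = -3t[j] + 8 = -3·((-3)^j + 2) + 8 = -3·(-3)^j − 6 + 8 = (-3)^{j+1} + 2.
This completes the inductive step, so t[i] = (-3)^i + 2 for all i ≥ 0.

t[i] = (-3)^i + 2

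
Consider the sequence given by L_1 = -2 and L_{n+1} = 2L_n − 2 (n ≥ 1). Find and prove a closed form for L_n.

Claim: L_n = -2^{n+1} + 2.

Base case: L_1 = -2, and -2^{1+1} + 2 = -4 + 2 = -2.
Assume L_m = -2^{m+1} + 2 for some m ≥ 1.
Then L_{m+1} = 2L_m − 2 = 2·(-2^{m+1} + 2) − 2 = -2^{m+2} + 4 − 2 = -2^{m+2} + 2.
This completes the inductive step, so L_n = -2^{n+1} + 2 for all n ≥ 1.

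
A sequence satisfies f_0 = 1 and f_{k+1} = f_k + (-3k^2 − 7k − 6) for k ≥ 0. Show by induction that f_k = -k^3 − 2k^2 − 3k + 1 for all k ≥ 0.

Base case: f_0 = 1, and -0^3 − 2·0^2 − 3·0 + 1 = 1.
Assume f_m = -m^3 − 2m^2 − 3m + 1.
Then f_{m+1} = f_m + (-3m^2 − 7m − 6) = (-m^3 − 2m^2 − 3m + 1) + (-3m^2 − 7m − 6) = -m^3 − 5m^2 − 10m − 5,
and -(m+1)^3 − 2·(m+1)^2 − 3·(m+1) + 1 = -m^3 − 5m^2 − 10m − 5.
This completes the inductive step, so f_k = -k^3 − 2k^2 − 3k + 1 for all k ≥ 0.

f_k = -k^3 − 2k^2 − 3k + 1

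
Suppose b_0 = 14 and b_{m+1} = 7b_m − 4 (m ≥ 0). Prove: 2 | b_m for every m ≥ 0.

Base case: b_0 = 14 = 2·7, so 2 | b_0.
Assume 2 | b_r, so b_r = 2t for some integer t.
Then b_{r+1} = 7b_r − 4 = 7·(2t) − 4 = 2(7t − 2), so 2 | b_{r+1}.
By induction, 2 | b_m for all m ≥ 0.

2 | b_m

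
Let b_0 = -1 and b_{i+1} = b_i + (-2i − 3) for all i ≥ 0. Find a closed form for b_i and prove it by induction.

Claim: b_i = -i^2 − 2i − 1.

Base case: b_0 = -1, and -0^2 − 2·0 − 1 = -1.
Assume b_k = -k^2 − 2k − 1.
Then b_{k+1} = b_k + (-2k − 3) = (-k^2 − 2k − 1) + (-2k − 3) = -k^2 − 4k − 4,
and -(k+1)^2 − 2·(k+1) − 1 = -k^2 − 4k − 4.
Hence b_i = -i^2 − 2i − 1 for every i ≥ 0, by induction.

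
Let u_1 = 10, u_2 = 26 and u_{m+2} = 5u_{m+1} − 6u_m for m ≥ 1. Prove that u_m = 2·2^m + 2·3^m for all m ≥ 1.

Base cases: u_1 = 10 and 2·2^1 + 2·3^1 = 10; u_2 = 26 and 2·2^2 + 2·3^2 = 26.
Assume u_j = 2·2^j + 2·3^j for all 1 ≤ j ≤ k, where k ≥ 2.
Then u_{k+1} = 5u_k − 6u_{k−1} = 5·(2·2^k + 2·3^k) − 6·(2·2^{k−1} + 2·3^{k−1}) = 2·(5·2 − 6)2^{k−1} + 2·(5·3 − 6)3^{k−1} = 8·2^{k−1} + 18·3^{k−1} = 2·2^{k+1} + 2·3^{k+1}.
By strong induction, u_m = 2·2^m + 2·3^m for all m ≥ 1.

u_m = 2·2^m + 2·3^m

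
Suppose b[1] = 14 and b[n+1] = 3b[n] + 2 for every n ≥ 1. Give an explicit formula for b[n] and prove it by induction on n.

Claim: b[n] = 5·3^n − 1.

Base case: b[1] = 14, and 5·3^1 − 1 = 15 − 1 = 14.
Assume b[m] = 5·3^m − 1 for some m ≥ 1.
Then b[m+1] = 3b[m] + 2 = 3·(5·3^m − 1) + 2 = 15·3^m − 3 + 2 = 5·3^{m+1} − 1.
This completes the inductive step, so b[n] = 5·3^n − 1 for all n ≥ 1.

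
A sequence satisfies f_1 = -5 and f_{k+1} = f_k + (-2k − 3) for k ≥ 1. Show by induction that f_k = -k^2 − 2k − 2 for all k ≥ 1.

Base case: f_1 = -5, and -1^2 − 2·1 − 2 = -5.
Assume f_j = -j^2 − 2j − 2.
Then f_{j+1} = f_j + (-2j − 3) = (-j^2 − 2j − 2) + (-2j − 3) = -j^2 − 4j − 5,
and -(j+1)^2 − 2·(j+1) − 2 = -j^2 − 4j − 5.
By induction, f_k = -k^2 − 2k − 2 for all k ≥ 1.

f_k = -k^2 − 2k − 2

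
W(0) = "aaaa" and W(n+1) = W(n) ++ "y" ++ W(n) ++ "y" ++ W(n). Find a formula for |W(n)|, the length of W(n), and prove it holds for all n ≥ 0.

Claim: |W(n)| = 5·3^n − 1.

Base case: |W(0)| = 4, and 5·3^0 − 1 = 4.
Assume |W(m)| = 5·3^m − 1.
Then |W(m+1)| = 3|W(m)| + 2 = 3(5·3^m − 1) + 2 = 5·3^{m+1} − 3 + 2 = 5·3^{m+1} − 1.
So the formula holds for m+1, and by induction |W(n)| = 5·3^n − 1 for all n ≥ 0.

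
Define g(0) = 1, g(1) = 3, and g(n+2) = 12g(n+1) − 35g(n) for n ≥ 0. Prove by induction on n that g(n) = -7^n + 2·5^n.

Base cases: g(0) = 1 and -7^0 + 2·5^0 = 1; g(1) = 3 and -7^1 + 2·5^1 = 3.
Assume g(j) = -7^j + 2·5^j for all 0 ≤ j ≤ k, where k ≥ 1.
Then g(k+1) = 12g(k) − 35g(k−1) = 12·(-7^k + 2·5^k) − 35·(-7^{k−1} + 2·5^{k−1}) = -(12·7 − 35)7^{k−1} + 2·(12·5 − 35)5^{k−1} = -49·7^{k−1} + 50·5^{k−1} = -7^{k+1} + 2·5^{k+1}.
Hence g(n) = -7^n + 2·5^n for every n ≥ 0, by strong induction.

g(n) = -7^n + 2·5^n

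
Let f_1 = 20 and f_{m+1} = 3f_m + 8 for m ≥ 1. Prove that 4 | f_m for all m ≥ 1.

Base case: f_1 = 20 = 4·5, so 4 | f_1.
Assume 4 | f_r, so f_r = 4t for some integer t.
Then f_{r+1} = 3f_r + 8 = 3·(4t) + 8 = 4(3t + 2), so 4 | f_{r+1}.
Hence 4 | f_m for every m ≥ 1, by induction.

4 | f_m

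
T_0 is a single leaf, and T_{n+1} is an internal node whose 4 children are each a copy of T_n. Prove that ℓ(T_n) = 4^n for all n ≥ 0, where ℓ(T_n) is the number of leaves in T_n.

Base case: ℓ(T_0) = 1, and 4^0 = 1.
Assume ℓ(T_k) = 4^k.
Then ℓ(T_{k+1}) = 4·ℓ(T_k) = 4·4^k = 4^{k+1}.
By induction, ℓ(T_n) = 4^n for all n ≥ 0.

ℓ(T_n) = 4^n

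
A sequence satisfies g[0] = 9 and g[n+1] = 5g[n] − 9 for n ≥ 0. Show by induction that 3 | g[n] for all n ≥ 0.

Base case: g[0] = 9 = 3·3, so 3 | g[0].
Assume 3 | g[k], so g[k] = 3t for some integer t.
Then g[k+1] = 5g[k] − 9 = 5·(3t) − 9 = 3(5t − 3), so 3 | g[k+1].
By induction, 3 | g[n] for all n ≥ 0.

3 | g[n]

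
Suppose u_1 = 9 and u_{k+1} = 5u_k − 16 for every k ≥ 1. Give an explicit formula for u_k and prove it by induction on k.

Claim: u_k = 5^k + 4.

Base case: u_1 = 9, and 5^1 + 4 = 5 + 4 = 9.
Assume u_r = 5^r + 4 for some r ≥ 1.
Then u_{r+1} = 5u_r − 16 = 5·(5^r + 4) − 16 = 5^{r+1} + 20 − 16 = 5^{r+1} + 4.
Hence u_k = 5^k + 4 for every k ≥ 1, by induction.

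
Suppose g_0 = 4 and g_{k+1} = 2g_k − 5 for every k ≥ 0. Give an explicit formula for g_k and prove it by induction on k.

Claim: g_k = -2^k + 5.

Base case: g_0 = 4, and -2^0 + 5 = -1 + 5 = 4.
Assume g_m = -2^m + 5 for some m ≥ 0.
Then g_{m+1} = 2g_m − 5 = 2·(-2^m + 5) − 5 = -2^{m+1} + 10 − 5 = -2^{m+1} + 5.
This completes the inductive step, so g_k = -2^k + 5 for all k ≥ 0.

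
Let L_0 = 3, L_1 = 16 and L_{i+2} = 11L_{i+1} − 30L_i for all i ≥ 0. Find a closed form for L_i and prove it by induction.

Claim: L_i = 2·5^i + 6^i.

Base cases: L_0 = 3 and 2·5^0 + 6^0 = 3; L_1 = 16 and 2·5^1 + 6^1 = 16.
Assume L_t = 2·5^t + 6^t for all 0 ≤ t ≤ j, where j ≥ 1.
Then L_{j+1} = 11L_j − 30L_{j−1} = 11·(2·5^j + 6^j) − 30·(2·5^{j−1} + 6^{j−1}) = 2·(11·5 − 30)5^{j−1} + (11·6 − 30)6^{j−1} = 50·5^{j−1} + 36·6^{j−1} = 2·5^{j+1} + 6^{j+1}.
Hence L_i = 2·5^i + 6^i for every i ≥ 0, by strong induction.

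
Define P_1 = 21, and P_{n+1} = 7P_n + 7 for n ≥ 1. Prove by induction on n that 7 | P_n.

Base case: P_1 = 21 = 7·3, so 7 | P_1.
Assume 7 | P_m, so P_m = 7t for some integer t.
Then P_{m+1} = 7P_m + 7 = 7·(7t) + 7 = 7(7t + 1), so 7 | P_{m+1}.
Hence 7 | P_n for every n ≥ 1, by induction.

7 | P_n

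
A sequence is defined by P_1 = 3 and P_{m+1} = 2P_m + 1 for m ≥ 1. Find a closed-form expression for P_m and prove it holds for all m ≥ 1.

Claim: P_m = 2^{m+1} − 1.

Base case: P_1 = 3, and 2^{1+1} − 1 = 4 − 1 = 3.
Assume P_r = 2^{r+1} − 1 for some r ≥ 1.
Then P_{r+1} = 2P_r + 1 = 2·(2^{r+1} − 1) + 1 = 2^{r+2} − 2 + 1 = 2^{r+2} − 1.
So the formula holds for r+1, and by induction P_m = 2^{m+1} − 1 for all m ≥ 1.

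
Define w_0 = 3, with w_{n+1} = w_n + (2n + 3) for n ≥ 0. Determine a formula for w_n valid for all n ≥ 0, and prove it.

Claim: w_n = n^2 + 2n + 3.

Base case: w_0 = 3, and 0^2 + 2·0 + 3 = 3.
Assume w_k = k^2 + 2k + 3.
Then w_{k+1} = w_k + (2k + 3) = (k^2 + 2k + 3) + (2k + 3) = k^2 + 4k + 6,
and (k+1)^2 + 2·(k+1) + 3 = k^2 + 4k + 6.
By induction, w_n = n^2 + 2n + 3 for all n ≥ 0.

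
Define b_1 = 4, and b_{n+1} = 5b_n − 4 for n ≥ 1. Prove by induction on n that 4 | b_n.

Base case: b_1 = 4 = 4·1, so 4 | b_1.
Assume 4 | b_k, so b_k = 4t for some integer t.
Then b_{k+1} = 5b_k − 4 = 5·(4t) − 4 = 4(5t − 1), so 4 | b_{k+1}.
By induction, 4 | b_n for all n ≥ 1.

4 | b_n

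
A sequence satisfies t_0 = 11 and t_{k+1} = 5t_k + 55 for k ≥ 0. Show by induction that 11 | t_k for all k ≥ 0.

Base case: t_0 = 11 = 11·1, so 11 | t_0.
Assume 11 | t_j, so t_j = 11s for some integer s.
Then t_{j+1} = 5t_j + 55 = 5·(11s) + 55 = 11(5s + 5), so 11 | t_{j+1}.
So the property holds for j+1, and by induction 11 | t_k for all k ≥ 0.

11 | t_k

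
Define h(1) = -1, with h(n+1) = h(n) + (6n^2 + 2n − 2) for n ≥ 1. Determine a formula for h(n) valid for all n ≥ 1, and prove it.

Claim: h(n) = 2n^3 − 2n^2 − 2n + 1.

Base case: h(1) = -1, and 2·1^3 − 2·1^2 − 2·1 + 1 = -1.
Assume h(k) = 2k^3 − 2k^2 − 2k + 1.
Then h(k+1) = h(k) + (6k^2 + 2k − 2) = (2k^3 − 2k^2 − 2k + 1) + (6k^2 + 2k − 2) = 2k^3 + 4k^2 − 1,
and 2·(k+1)^3 − 2·(k+1)^2 − 2·(k+1) + 1 = 2k^3 + 4k^2 − 1.
Hence h(n) = 2n^3 − 2n^2 − 2n + 1 for every n ≥ 1, by induction.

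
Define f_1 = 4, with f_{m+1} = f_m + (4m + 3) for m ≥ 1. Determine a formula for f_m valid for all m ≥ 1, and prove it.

Claim: f_m = 2m^2 + m + 1.

Base case: f_1 = 4, and 2·1^2 + 1 + 1 = 4.
Assume f_j = 2j^2 + j + 1.
Then f_{j+1} = f_j + (4j + 3) = (2j^2 + j + 1) + (4j + 3) = 2j^2 + 5j + 4,
and 2·(j+1)^2 + (j+1) + 1 = 2j^2 + 5j + 4.
By induction, f_m = 2m^2 + m + 1 for all m ≥ 1.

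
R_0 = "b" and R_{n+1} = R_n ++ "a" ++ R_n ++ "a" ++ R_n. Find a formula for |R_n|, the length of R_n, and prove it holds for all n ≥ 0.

Claim: |R_n| = 2·3^n − 1.

Base case: |R_0| = 1, and 2·3^0 − 1 = 1.
Assume |R_k| = 2·3^k − 1.
Then |R_{k+1}| = 3|R_k| + 2 = 3(2·3^k − 1) + 2 = 2·3^{k+1} − 3 + 2 = 2·3^{k+1} − 1.
By induction, |R_n| = 2·3^n − 1 for all n ≥ 0.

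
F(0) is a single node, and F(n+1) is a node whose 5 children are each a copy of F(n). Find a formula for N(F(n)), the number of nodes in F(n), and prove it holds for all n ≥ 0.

Claim: N(F(n)) = (5^{n+1} − 1)/4.

Base case: N(F(0)) = 1, and (5^{0+1} − 1)/4 = 1.
Assume N(F(r)) = (5^{r+1} − 1)/4.
Then N(F(r+1)) = 1 + 5N(F(r)) = 1 + 5·(5^{r+1} − 1)/4 = 1 + (5^{r+2} − 5)/4 = (4 + 5^{r+2} − 5)/4 = (5^{r+2} − 1)/4.
So the formula holds for r+1, and by induction N(F(n)) = (5^{n+1} − 1)/4 for all n ≥ 0.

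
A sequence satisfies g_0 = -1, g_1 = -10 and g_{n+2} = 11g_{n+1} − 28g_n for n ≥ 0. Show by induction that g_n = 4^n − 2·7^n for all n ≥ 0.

Base cases: g_0 = -1 and 4^0 − 2·7^0 = -1; g_1 = -10 and 4^1 − 2·7^1 = -10.
Assume g_j = 4^j − 2·7^j for all 0 ≤ j ≤ r, where r ≥ 1.
Then g_{r+1} = 11g_r − 28g_{r−1} = 11·(4^r − 2·7^r) − 28·(4^{r−1} − 2·7^{r−1}) = (11·4 − 28)4^{r−1} − 2·(11·7 − 28)7^{r−1} = 16·4^{r−1} − 98·7^{r−1} = 4^{r+1} − 2·7^{r+1}.
So the formula holds for r+1, and by strong induction g_n = 4^n − 2·7^n for all n ≥ 0.

g_n = 4^n − 2·7^n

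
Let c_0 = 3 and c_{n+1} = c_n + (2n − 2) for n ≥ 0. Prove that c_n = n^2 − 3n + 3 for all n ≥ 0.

Base case: c_0 = 3, and 0^2 − 3·0 + 3 = 3.
Assume c_k = k^2 − 3k + 3.
Then c_{k+1} = c_k + (2k − 2) = (k^2 − 3k + 3) + (2k − 2) = k^2 − k + 1,
and (k+1)^2 − 3·(k+1) + 3 = k^2 − k + 1.
This completes the inductive step, so c_n = n^2 − 3n + 3 for all n ≥ 0.

c_n = n^2 − 3n + 3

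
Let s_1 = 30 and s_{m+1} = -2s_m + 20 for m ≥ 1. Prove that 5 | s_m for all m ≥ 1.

Base case: s_1 = 30 = 5·6, so 5 | s_1.
Assume 5 | s_k, so s_k = 5t for some integer t.
Then s_{k+1} = -2s_k + 20 = -2·(5t) + 20 = 5(-2t + 4), so 5 | s_{k+1}.
This completes the inductive step, so 5 | s_m for all m ≥ 1.

5 | s_m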